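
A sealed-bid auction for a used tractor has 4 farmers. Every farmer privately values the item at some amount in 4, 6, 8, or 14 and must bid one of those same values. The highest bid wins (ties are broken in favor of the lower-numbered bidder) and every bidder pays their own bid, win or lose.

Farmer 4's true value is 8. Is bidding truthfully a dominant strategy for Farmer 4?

No

Consider the case where Farmer 1 bids 4, Farmer 2 bids 4 and Farmer 3 bids 4.
Truthful bid 8: wins, pays 8, utility 8 - 8 = 0.
Bid 6 instead: wins, pays 6, utility 8 - 6 = 2.
Since 2 > 0, bidding 6 is strictly better here, so truthful bidding is not dominant.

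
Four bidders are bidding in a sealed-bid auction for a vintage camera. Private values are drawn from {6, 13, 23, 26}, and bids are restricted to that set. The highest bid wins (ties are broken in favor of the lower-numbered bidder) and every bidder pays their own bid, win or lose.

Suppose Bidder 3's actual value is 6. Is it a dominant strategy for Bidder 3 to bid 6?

Check each profile of the others' bids and compare truth against every alternative bid.
Others bid (6, 6, 23): truth gives -6, best alternative gives -13.
Others bid (6, 6, 26): truth gives -6, best alternative gives -13.
Others bid (6, 13, 6): truth gives -6, best alternative gives -13.
Others bid (6, 13, 13): truth gives -6, best alternative gives -13.
Others bid (6, 13, 23): truth gives -6, best alternative gives -13.
Others bid (6, 13, 26): truth gives -6, best alternative gives -13.
(Remaining 58 profiles checked similarly; truth is weakly best in each.)
In every case the truthful bid is at least as good as any alternative, so it is a dominant strategy.

Yes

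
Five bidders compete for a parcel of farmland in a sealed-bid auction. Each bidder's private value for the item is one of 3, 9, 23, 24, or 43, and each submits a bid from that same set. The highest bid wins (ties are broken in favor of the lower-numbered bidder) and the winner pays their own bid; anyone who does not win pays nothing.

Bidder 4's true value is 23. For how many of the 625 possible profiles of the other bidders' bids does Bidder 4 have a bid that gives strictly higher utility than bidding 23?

2

Others bid (3, 3, 3, 3): truth gives 0; bid 9 gives 14 > 0. Violating.
Others bid (3, 3, 3, 9): truth gives 0; bid 9 gives 14 > 0. Violating.
Others bid (3, 3, 3, 23): truth gives 0; no alternative beats it.
Others bid (3, 3, 3, 24): truth gives 0; no alternative beats it.
(Checking all 625 profiles: 2 have a profitable deviation, 623 do not.)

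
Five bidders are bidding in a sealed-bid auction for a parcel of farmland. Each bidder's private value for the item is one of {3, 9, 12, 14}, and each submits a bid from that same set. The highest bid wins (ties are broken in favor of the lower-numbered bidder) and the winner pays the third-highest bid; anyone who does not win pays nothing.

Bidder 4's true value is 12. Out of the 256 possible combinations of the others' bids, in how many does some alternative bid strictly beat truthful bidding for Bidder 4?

Others bid (3, 3, 3, 14): truth gives 0; bid 14 gives 9 > 0. Violating.
Others bid (3, 3, 9, 14): truth gives 0; bid 14 gives 3 > 0. Violating.
Others bid (3, 3, 12, 3): truth gives 0; bid 14 gives 9 > 0. Violating.
Others bid (3, 3, 12, 9): truth gives 0; bid 14 gives 3 > 0. Violating.
Others bid (3, 3, 3, 3): truth gives 9; no alternative beats it.
Others bid (3, 3, 3, 9): truth gives 9; no alternative beats it.
(Checking all 256 profiles: 32 have a profitable deviation, 224 do not.)

32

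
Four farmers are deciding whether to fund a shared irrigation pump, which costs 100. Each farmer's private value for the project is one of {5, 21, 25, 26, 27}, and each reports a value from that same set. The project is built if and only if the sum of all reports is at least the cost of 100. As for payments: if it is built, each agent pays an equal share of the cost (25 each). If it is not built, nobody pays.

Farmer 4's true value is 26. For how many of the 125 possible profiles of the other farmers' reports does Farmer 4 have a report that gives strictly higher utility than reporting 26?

9

Others report (21, 25, 27): truth gives 0; report 27 gives 1 > 0. Violating.
Others report (21, 26, 26): truth gives 0; report 27 gives 1 > 0. Violating.
Others report (21, 27, 25): truth gives 0; report 27 gives 1 > 0. Violating.
Others report (25, 21, 27): truth gives 0; report 27 gives 1 > 0. Violating.
Others report (5, 5, 5): truth gives 0; no alternative beats it.
Others report (5, 5, 21): truth gives 0; no alternative beats it.
(Checking all 125 profiles: 9 have a profitable deviation, 116 do not.)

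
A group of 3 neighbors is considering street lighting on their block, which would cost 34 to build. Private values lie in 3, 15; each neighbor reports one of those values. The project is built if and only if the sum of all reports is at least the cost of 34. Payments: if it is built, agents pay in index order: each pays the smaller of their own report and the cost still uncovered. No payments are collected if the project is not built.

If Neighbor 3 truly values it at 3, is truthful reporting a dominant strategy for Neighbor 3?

Check each profile of the others' reports and compare truth against every alternative report.
Others report (15, 15): truth gives 0, best alternative gives -1.
Others report (3, 3): truth gives 0, best alternative gives 0.
Others report (3, 15): truth gives 0, best alternative gives 0.
Others report (15, 3): truth gives 0, best alternative gives 0.
In every case the truthful report is at least as good as any alternative, so it is a dominant strategy.

Yes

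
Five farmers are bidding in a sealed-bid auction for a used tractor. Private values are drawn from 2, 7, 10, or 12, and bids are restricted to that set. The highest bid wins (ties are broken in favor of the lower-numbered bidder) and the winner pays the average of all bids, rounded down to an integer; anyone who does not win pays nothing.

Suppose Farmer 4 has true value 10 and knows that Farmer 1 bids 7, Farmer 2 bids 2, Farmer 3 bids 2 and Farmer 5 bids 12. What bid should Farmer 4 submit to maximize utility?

Bid 2: loses, pays 0, utility 0.
Bid 7: loses, pays 0, utility 0.
Bid 10: loses, pays 0, utility 0.
Bid 12: wins, pays 7, utility 10 - 7 = 3.
The best choice is 12 with utility 3.

12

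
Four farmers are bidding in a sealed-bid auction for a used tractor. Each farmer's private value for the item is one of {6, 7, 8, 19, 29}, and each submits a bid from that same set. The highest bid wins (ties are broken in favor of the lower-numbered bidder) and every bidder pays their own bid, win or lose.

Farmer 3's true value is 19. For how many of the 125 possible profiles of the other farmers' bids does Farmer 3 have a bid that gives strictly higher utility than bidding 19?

Others bid (6, 6, 6): truth gives 0; bid 7 gives 12 > 0. Violating.
Others bid (6, 6, 7): truth gives 0; bid 7 gives 12 > 0. Violating.
Others bid (6, 6, 8): truth gives 0; bid 8 gives 11 > 0. Violating.
Others bid (6, 6, 29): truth gives -19; bid 6 gives -6 > -19. Violating.
Others bid (6, 6, 19): truth gives 0; no alternative beats it.
Others bid (6, 7, 19): truth gives 0; no alternative beats it.
(Checking all 125 profiles: 101 have a profitable deviation, 24 do not.)

101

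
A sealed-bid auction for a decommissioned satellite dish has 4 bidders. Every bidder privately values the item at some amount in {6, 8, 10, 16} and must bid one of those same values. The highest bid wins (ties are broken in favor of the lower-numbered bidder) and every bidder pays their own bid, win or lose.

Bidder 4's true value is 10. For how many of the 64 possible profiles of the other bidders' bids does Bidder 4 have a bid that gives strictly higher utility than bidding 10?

57

Others bid (6, 6, 6): truth gives 0; bid 8 gives 2 > 0. Violating.
Others bid (6, 6, 10): truth gives -10; bid 6 gives -6 > -10. Violating.
Others bid (6, 6, 16): truth gives -10; bid 6 gives -6 > -10. Violating.
Others bid (6, 8, 10): truth gives -10; bid 6 gives -6 > -10. Violating.
Others bid (6, 6, 8): truth gives 0; no alternative beats it.
Others bid (6, 8, 6): truth gives 0; no alternative beats it.
(Checking all 64 profiles: 57 have a profitable deviation, 7 do not.)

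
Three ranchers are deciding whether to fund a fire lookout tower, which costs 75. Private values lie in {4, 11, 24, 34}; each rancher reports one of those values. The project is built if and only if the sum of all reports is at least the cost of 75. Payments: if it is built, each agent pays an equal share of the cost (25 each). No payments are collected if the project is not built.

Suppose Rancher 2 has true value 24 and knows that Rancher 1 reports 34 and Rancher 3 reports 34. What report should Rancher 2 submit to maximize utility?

Report 4: project not built, utility 0.
Report 11: project built, pays 25, utility 24 - 25 = -1.
Report 24: project built, pays 25, utility 24 - 25 = -1.
Report 34: project built, pays 25, utility 24 - 25 = -1.
The best choice is 4 with utility 0.

4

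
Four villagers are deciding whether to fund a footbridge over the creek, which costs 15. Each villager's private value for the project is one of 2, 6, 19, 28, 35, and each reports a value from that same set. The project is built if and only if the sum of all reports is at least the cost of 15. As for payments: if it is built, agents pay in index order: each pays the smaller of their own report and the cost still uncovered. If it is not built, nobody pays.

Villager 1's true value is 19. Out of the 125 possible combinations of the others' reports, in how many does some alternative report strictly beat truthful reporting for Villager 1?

124

Others report (2, 2, 6): truth gives 4; report 6 gives 13 > 4. Violating.
Others report (2, 2, 19): truth gives 4; report 2 gives 17 > 4. Violating.
Others report (2, 2, 28): truth gives 4; report 2 gives 17 > 4. Violating.
Others report (2, 2, 35): truth gives 4; report 2 gives 17 > 4. Violating.
Others report (2, 2, 2): truth gives 4; no alternative beats it.
(Checking all 125 profiles: 124 have a profitable deviation, 1 does not.)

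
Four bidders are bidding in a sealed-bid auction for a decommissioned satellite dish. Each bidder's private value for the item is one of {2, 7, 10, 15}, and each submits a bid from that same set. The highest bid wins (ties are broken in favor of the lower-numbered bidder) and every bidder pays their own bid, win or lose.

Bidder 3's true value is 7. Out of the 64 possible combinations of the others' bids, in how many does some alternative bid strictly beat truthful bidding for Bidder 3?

Others bid (2, 2, 10): truth gives -7; bid 2 gives -2 > -7. Violating.
Others bid (2, 2, 15): truth gives -7; bid 2 gives -2 > -7. Violating.
Others bid (2, 7, 2): truth gives -7; bid 2 gives -2 > -7. Violating.
Others bid (2, 7, 7): truth gives -7; bid 2 gives -2 > -7. Violating.
Others bid (2, 2, 2): truth gives 0; no alternative beats it.
Others bid (2, 2, 7): truth gives 0; no alternative beats it.
(Checking all 64 profiles: 62 have a profitable deviation, 2 do not.)

62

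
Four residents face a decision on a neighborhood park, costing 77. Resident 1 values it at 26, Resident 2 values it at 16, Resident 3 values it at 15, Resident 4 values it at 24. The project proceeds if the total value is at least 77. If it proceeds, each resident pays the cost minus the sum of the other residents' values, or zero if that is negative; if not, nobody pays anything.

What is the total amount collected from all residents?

Total value 81 ≥ cost 77, so it is built.
Resident 1: others sum to 55; max(0, 77 - 55) = 22.
Resident 2: others sum to 65; max(0, 77 - 65) = 12.
Resident 3: others sum to 66; max(0, 77 - 66) = 11.
Resident 4: others sum to 57; max(0, 77 - 57) = 20.
Total collected = 22 + 12 + 11 + 20 = 65.

65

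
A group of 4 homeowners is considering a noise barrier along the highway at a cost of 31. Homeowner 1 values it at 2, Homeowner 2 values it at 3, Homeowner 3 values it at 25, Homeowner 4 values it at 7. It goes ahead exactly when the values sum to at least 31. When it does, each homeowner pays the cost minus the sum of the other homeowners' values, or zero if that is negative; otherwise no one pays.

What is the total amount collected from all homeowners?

Total value 37 ≥ cost 31, so it is built.
Homeowner 1: others sum to 35; max(0, 31 - 35) = 0.
Homeowner 2: others sum to 34; max(0, 31 - 34) = 0.
Homeowner 3: others sum to 12; max(0, 31 - 12) = 19.
Homeowner 4: others sum to 30; max(0, 31 - 30) = 1.
Total collected = 0 + 0 + 19 + 1 = 20.

20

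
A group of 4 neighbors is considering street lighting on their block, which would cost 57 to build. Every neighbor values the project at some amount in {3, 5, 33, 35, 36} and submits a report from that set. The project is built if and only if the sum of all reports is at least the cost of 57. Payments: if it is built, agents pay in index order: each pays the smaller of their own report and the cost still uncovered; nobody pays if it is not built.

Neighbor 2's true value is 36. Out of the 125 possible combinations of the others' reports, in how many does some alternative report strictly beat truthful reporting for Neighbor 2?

105

Others report (3, 3, 33): truth gives 0; report 33 gives 3 > 0. Violating.
Others report (3, 3, 35): truth gives 0; report 33 gives 3 > 0. Violating.
Others report (3, 3, 36): truth gives 0; report 33 gives 3 > 0. Violating.
Others report (3, 5, 33): truth gives 0; report 33 gives 3 > 0. Violating.
Others report (3, 3, 3): truth gives 0; no alternative beats it.
Others report (3, 3, 5): truth gives 0; no alternative beats it.
(Checking all 125 profiles: 105 have a profitable deviation, 20 do not.)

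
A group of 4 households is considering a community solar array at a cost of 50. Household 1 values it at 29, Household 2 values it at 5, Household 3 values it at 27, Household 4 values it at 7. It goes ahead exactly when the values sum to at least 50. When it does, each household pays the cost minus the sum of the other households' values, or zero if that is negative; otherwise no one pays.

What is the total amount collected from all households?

Total value 68 ≥ cost 50, so it is built.
Household 1: others sum to 39; max(0, 50 - 39) = 11.
Household 2: others sum to 63; max(0, 50 - 63) = 0.
Household 3: others sum to 41; max(0, 50 - 41) = 9.
Household 4: others sum to 61; max(0, 50 - 61) = 0.
Total collected = 11 + 0 + 9 + 0 = 20.

20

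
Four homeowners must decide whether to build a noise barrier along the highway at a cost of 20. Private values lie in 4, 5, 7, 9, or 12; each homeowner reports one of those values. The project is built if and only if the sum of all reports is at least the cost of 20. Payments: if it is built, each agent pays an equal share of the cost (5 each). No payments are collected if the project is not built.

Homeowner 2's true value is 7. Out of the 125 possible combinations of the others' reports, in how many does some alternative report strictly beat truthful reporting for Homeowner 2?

1

Others report (4, 4, 4): truth gives 0; report 9 gives 2 > 0. Violating.
Others report (4, 4, 5): truth gives 2; no alternative beats it.
Others report (4, 4, 7): truth gives 2; no alternative beats it.
(Checking all 125 profiles: 1 has a profitable deviation, 124 do not.)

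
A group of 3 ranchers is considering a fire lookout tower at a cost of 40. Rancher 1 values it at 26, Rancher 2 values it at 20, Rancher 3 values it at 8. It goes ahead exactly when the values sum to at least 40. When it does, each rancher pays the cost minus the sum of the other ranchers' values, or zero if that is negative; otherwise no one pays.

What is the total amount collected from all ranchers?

Total value 54 ≥ cost 40, so it is built.
Rancher 1: others sum to 28; max(0, 40 - 28) = 12.
Rancher 2: others sum to 34; max(0, 40 - 34) = 6.
Rancher 3: others sum to 46; max(0, 40 - 46) = 0.
Total collected = 12 + 6 + 0 = 18.

18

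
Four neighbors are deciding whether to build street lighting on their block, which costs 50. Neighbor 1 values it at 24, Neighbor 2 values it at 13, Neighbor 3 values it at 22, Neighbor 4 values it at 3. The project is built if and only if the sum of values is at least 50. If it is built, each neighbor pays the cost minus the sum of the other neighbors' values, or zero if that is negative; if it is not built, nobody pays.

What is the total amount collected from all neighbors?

23

Total value 62 ≥ cost 50, so it is built.
Neighbor 1: others sum to 38; max(0, 50 - 38) = 12.
Neighbor 2: others sum to 49; max(0, 50 - 49) = 1.
Neighbor 3: others sum to 40; max(0, 50 - 40) = 10.
Neighbor 4: others sum to 59; max(0, 50 - 59) = 0.
Total collected = 12 + 1 + 10 + 0 = 23.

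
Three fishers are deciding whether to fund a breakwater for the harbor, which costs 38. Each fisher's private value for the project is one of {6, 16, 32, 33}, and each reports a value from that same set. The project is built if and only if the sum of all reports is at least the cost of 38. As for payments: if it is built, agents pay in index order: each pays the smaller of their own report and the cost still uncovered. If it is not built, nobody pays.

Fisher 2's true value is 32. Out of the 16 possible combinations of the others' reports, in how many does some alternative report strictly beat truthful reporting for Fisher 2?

Others report (6, 16): truth gives 0; report 16 gives 16 > 0. Violating.
Others report (6, 32): truth gives 0; report 6 gives 26 > 0. Violating.
Others report (6, 33): truth gives 0; report 6 gives 26 > 0. Violating.
Others report (16, 6): truth gives 10; report 16 gives 16 > 10. Violating.
Others report (6, 6): truth gives 0; no alternative beats it.
Others report (32, 6): truth gives 26; no alternative beats it.
(Checking all 16 profiles: 7 have a profitable deviation, 9 do not.)

7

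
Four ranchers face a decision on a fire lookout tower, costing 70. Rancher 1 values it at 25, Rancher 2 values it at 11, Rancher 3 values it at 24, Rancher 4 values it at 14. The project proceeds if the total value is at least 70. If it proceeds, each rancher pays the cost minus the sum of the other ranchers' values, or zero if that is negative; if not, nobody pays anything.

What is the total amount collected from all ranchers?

Total value 74 ≥ cost 70, so it is built.
Rancher 1: others sum to 49; max(0, 70 - 49) = 21.
Rancher 2: others sum to 63; max(0, 70 - 63) = 7.
Rancher 3: others sum to 50; max(0, 70 - 50) = 20.
Rancher 4: others sum to 60; max(0, 70 - 60) = 10.
Total collected = 21 + 7 + 20 + 10 = 58.

58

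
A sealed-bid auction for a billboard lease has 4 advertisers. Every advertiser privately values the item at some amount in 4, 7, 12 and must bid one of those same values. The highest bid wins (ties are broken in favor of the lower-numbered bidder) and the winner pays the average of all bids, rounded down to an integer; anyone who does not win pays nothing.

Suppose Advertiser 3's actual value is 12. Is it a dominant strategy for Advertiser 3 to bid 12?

Consider the case where Advertiser 1 bids 4, Advertiser 2 bids 4 and Advertiser 4 bids 4.
Truthful bid 12: wins, pays 6, utility 12 - 6 = 6.
Bid 7 instead: wins, pays 4, utility 12 - 4 = 8.
Since 8 > 6, bidding 7 is strictly better here, so truthful bidding is not dominant.

No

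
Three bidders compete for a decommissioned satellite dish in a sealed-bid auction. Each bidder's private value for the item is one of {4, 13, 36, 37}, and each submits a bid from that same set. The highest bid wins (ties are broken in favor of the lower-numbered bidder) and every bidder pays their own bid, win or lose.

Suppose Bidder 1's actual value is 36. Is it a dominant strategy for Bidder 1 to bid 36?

No

Consider the case where Bidder 2 bids 4 and Bidder 3 bids 4.
Truthful bid 36: wins, pays 36, utility 36 - 36 = 0.
Bid 4 instead: wins, pays 4, utility 36 - 4 = 32.
Since 32 > 0, bidding 4 is strictly better here, so truthful bidding is not dominant.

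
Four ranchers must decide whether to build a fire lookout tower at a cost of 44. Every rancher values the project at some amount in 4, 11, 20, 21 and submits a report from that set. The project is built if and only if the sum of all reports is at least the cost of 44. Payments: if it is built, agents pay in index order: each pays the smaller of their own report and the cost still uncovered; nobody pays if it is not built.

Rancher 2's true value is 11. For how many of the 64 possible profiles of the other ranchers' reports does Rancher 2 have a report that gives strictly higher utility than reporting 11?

Others report (4, 20, 20): truth gives 0; report 4 gives 7 > 0. Violating.
Others report (4, 20, 21): truth gives 0; report 4 gives 7 > 0. Violating.
Others report (4, 21, 20): truth gives 0; report 4 gives 7 > 0. Violating.
Others report (4, 21, 21): truth gives 0; report 4 gives 7 > 0. Violating.
Others report (4, 4, 4): truth gives 0; no alternative beats it.
Others report (4, 4, 11): truth gives 0; no alternative beats it.
(Checking all 64 profiles: 38 have a profitable deviation, 26 do not.)

38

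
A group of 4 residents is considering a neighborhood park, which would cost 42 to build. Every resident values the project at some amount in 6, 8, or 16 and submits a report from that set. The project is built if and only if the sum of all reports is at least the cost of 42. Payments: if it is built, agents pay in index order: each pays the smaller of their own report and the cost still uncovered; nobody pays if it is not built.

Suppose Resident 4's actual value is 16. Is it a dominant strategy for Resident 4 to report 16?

Check each profile of the others' reports and compare truth against every alternative report.
Others report (8, 8, 16): truth gives 6, best alternative gives 0.
Others report (8, 16, 8): truth gives 6, best alternative gives 0.
Others report (16, 8, 8): truth gives 6, best alternative gives 0.
Others report (6, 8, 16): truth gives 4, best alternative gives 0.
Others report (6, 16, 8): truth gives 4, best alternative gives 0.
Others report (8, 6, 16): truth gives 4, best alternative gives 0.
(Remaining 21 profiles checked similarly; truth is weakly best in each.)
In every case the truthful report is at least as good as any alternative, so it is a dominant strategy.

Yes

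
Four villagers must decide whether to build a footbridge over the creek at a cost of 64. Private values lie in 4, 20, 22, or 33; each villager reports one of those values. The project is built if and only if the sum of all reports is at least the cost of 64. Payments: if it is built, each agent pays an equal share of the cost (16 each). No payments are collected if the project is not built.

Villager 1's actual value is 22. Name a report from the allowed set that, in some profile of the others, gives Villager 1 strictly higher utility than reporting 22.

Suppose Villager 2 reports 4, Villager 3 reports 4 and Villager 4 reports 33.
Report 22: project not built, utility 0.
Report 33: project built, pays 16, utility 22 - 16 = 6.
So reporting 33 beats truth here (6 > 0).

33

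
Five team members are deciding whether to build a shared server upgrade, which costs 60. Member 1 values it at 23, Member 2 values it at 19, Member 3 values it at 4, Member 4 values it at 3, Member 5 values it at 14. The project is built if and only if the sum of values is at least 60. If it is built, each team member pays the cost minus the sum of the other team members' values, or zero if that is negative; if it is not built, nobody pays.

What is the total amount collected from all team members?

48

Total value 63 ≥ cost 60, so it is built.
Member 1: others sum to 40; max(0, 60 - 40) = 20.
Member 2: others sum to 44; max(0, 60 - 44) = 16.
Member 3: others sum to 59; max(0, 60 - 59) = 1.
Member 4: others sum to 60; max(0, 60 - 60) = 0.
Member 5: others sum to 49; max(0, 60 - 49) = 11.
Total collected = 20 + 16 + 1 + 0 + 11 = 48.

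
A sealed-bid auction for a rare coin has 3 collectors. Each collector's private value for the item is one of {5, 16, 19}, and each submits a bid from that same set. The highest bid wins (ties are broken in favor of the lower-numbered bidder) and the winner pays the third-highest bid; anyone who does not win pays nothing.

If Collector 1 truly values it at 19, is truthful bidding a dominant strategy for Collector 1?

Yes

Check each profile of the others' bids and compare truth against every alternative bid.
Others bid (5, 19): truth gives 14, best alternative gives 0.
Others bid (19, 5): truth gives 14, best alternative gives 0.
Others bid (16, 19): truth gives 3, best alternative gives 0.
Others bid (19, 16): truth gives 3, best alternative gives 0.
Others bid (5, 5): truth gives 14, best alternative gives 14.
Others bid (5, 16): truth gives 14, best alternative gives 14.
(Remaining 3 profiles checked similarly; truth is weakly best in each.)
In every case the truthful bid is at least as good as any alternative, so it is a dominant strategy.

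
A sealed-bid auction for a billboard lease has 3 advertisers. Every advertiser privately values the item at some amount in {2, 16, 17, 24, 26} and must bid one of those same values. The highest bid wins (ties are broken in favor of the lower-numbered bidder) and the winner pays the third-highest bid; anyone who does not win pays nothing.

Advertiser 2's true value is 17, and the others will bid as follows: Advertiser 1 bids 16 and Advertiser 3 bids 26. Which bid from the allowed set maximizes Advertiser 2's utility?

26

Bid 2: loses, pays 0, utility 0.
Bid 16: loses, pays 0, utility 0.
Bid 17: loses, pays 0, utility 0.
Bid 24: loses, pays 0, utility 0.
Bid 26: wins, pays 16, utility 17 - 16 = 1.
The best choice is 26 with utility 1.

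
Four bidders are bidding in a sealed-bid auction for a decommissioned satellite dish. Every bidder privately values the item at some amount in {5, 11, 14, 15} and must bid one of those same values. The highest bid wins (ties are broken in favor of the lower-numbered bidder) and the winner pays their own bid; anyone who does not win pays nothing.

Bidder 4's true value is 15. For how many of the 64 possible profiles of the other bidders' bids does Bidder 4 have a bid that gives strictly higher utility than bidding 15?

Others bid (5, 5, 5): truth gives 0; bid 11 gives 4 > 0. Violating.
Others bid (5, 5, 11): truth gives 0; bid 14 gives 1 > 0. Violating.
Others bid (5, 11, 5): truth gives 0; bid 14 gives 1 > 0. Violating.
Others bid (5, 11, 11): truth gives 0; bid 14 gives 1 > 0. Violating.
Others bid (5, 5, 14): truth gives 0; no alternative beats it.
Others bid (5, 5, 15): truth gives 0; no alternative beats it.
(Checking all 64 profiles: 8 have a profitable deviation, 56 do not.)

8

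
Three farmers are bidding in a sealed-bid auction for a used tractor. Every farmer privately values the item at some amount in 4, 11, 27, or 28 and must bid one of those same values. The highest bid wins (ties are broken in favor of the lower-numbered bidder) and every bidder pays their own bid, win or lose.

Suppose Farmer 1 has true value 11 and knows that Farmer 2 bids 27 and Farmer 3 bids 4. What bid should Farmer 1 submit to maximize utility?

Bid 4: loses but pays 4, utility -4.
Bid 11: loses but pays 11, utility -11.
Bid 27: wins, pays 27, utility 11 - 27 = -16.
Bid 28: wins, pays 28, utility 11 - 28 = -17.
The best choice is 4 with utility -4.

4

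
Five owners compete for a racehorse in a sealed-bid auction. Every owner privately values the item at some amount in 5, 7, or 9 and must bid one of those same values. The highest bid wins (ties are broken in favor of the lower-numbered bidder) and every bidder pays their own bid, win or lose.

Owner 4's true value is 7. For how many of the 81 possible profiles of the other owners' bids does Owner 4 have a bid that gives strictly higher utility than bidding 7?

Others bid (5, 5, 5, 9): truth gives -7; bid 9 gives -2 > -7. Violating.
Others bid (5, 5, 7, 5): truth gives -7; bid 9 gives -2 > -7. Violating.
Others bid (5, 5, 7, 7): truth gives -7; bid 9 gives -2 > -7. Violating.
Others bid (5, 5, 7, 9): truth gives -7; bid 9 gives -2 > -7. Violating.
Others bid (5, 5, 5, 5): truth gives 0; no alternative beats it.
Others bid (5, 5, 5, 7): truth gives 0; no alternative beats it.
(Checking all 81 profiles: 79 have a profitable deviation, 2 do not.)

79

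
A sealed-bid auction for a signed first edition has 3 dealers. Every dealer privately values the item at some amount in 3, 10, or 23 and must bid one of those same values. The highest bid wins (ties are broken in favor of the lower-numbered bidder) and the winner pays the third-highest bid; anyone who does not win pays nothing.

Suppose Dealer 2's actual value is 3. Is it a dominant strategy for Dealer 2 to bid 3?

Yes

Check each profile of the others' bids and compare truth against every alternative bid.
Others bid (3, 3): truth gives 0, best alternative gives 0.
Others bid (3, 10): truth gives 0, best alternative gives 0.
Others bid (3, 23): truth gives 0, best alternative gives 0.
Others bid (10, 3): truth gives 0, best alternative gives 0.
Others bid (10, 10): truth gives 0, best alternative gives 0.
Others bid (10, 23): truth gives 0, best alternative gives 0.
(Remaining 3 profiles checked similarly; truth is weakly best in each.)
In every case the truthful bid is at least as good as any alternative, so it is a dominant strategy.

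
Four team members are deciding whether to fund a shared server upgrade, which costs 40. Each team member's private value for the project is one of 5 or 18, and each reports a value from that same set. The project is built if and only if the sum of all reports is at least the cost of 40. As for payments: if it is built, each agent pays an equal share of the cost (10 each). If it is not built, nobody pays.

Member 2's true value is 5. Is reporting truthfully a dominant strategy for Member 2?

Check each profile of the others' reports and compare truth against every alternative report.
Others report (5, 5, 18): truth gives 0, best alternative gives -5.
Others report (5, 18, 5): truth gives 0, best alternative gives -5.
Others report (18, 5, 5): truth gives 0, best alternative gives -5.
Others report (5, 18, 18): truth gives -5, best alternative gives -5.
Others report (18, 5, 18): truth gives -5, best alternative gives -5.
Others report (18, 18, 5): truth gives -5, best alternative gives -5.
(Remaining 2 profiles checked similarly; truth is weakly best in each.)
In every case the truthful report is at least as good as any alternative, so it is a dominant strategy.

Yes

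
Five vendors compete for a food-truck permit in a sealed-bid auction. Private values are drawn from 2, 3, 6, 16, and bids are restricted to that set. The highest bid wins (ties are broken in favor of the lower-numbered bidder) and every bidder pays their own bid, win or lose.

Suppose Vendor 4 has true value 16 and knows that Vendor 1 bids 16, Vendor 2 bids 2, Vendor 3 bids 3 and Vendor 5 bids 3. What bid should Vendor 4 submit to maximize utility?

Bid 2: loses but pays 2, utility -2.
Bid 3: loses but pays 3, utility -3.
Bid 6: loses but pays 6, utility -6.
Bid 16: loses but pays 16, utility -16.
The best choice is 2 with utility -2.

2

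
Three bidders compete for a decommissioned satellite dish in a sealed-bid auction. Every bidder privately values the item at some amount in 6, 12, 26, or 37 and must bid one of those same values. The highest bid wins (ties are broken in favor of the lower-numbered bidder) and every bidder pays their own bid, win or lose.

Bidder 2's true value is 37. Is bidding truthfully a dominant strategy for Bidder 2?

No

Consider the case where Bidder 1 bids 6 and Bidder 3 bids 6.
Truthful bid 37: wins, pays 37, utility 37 - 37 = 0.
Bid 12 instead: wins, pays 12, utility 37 - 12 = 25.
Since 25 > 0, bidding 12 is strictly better here, so truthful bidding is not dominant.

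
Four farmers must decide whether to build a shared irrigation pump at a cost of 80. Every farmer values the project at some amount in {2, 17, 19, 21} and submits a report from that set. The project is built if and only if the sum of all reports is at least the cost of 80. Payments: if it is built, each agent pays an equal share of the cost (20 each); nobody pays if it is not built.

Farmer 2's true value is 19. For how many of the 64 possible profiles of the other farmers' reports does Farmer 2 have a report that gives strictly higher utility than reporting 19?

Others report (19, 21, 21): truth gives -1; report 2 gives 0 > -1. Violating.
Others report (21, 19, 21): truth gives -1; report 2 gives 0 > -1. Violating.
Others report (21, 21, 19): truth gives -1; report 2 gives 0 > -1. Violating.
Others report (21, 21, 21): truth gives -1; report 2 gives 0 > -1. Violating.
Others report (2, 2, 2): truth gives 0; no alternative beats it.
Others report (2, 2, 17): truth gives 0; no alternative beats it.
(Checking all 64 profiles: 4 have a profitable deviation, 60 do not.)

4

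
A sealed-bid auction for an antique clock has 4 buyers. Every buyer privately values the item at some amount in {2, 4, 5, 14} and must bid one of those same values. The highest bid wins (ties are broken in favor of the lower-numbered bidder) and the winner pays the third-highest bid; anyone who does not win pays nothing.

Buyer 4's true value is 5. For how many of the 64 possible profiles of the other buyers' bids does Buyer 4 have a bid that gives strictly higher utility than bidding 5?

12

Others bid (2, 2, 5): truth gives 0; bid 14 gives 3 > 0. Violating.
Others bid (2, 4, 5): truth gives 0; bid 14 gives 1 > 0. Violating.
Others bid (2, 5, 2): truth gives 0; bid 14 gives 3 > 0. Violating.
Others bid (2, 5, 4): truth gives 0; bid 14 gives 1 > 0. Violating.
Others bid (2, 2, 2): truth gives 3; no alternative beats it.
Others bid (2, 2, 4): truth gives 3; no alternative beats it.
(Checking all 64 profiles: 12 have a profitable deviation, 52 do not.)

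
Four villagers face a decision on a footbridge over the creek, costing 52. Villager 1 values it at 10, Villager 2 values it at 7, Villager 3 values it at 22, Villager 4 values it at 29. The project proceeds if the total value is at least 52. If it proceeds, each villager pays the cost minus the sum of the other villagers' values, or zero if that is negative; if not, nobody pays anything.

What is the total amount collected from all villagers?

19

Total value 68 ≥ cost 52, so it is built.
Villager 1: others sum to 58; max(0, 52 - 58) = 0.
Villager 2: others sum to 61; max(0, 52 - 61) = 0.
Villager 3: others sum to 46; max(0, 52 - 46) = 6.
Villager 4: others sum to 39; max(0, 52 - 39) = 13.
Total collected = 0 + 0 + 6 + 13 = 19.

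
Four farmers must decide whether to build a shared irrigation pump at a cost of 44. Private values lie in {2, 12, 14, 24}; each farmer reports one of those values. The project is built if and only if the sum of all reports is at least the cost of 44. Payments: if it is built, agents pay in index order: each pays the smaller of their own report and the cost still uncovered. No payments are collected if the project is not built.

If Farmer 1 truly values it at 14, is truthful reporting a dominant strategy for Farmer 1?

Consider the case where Farmer 2 reports 2, Farmer 3 reports 12 and Farmer 4 reports 24.
Truthful report 14: project built, pays 14, utility 14 - 14 = 0.
Report 12 instead: project built, pays 12, utility 14 - 12 = 2.
Since 2 > 0, reporting 12 is strictly better here, so truthful reporting is not dominant.

No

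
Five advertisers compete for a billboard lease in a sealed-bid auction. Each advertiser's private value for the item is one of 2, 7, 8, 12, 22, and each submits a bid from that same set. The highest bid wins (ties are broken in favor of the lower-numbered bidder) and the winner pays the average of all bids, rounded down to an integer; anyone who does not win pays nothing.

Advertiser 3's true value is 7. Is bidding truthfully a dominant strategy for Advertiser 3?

No

Consider the case where Advertiser 1 bids 2, Advertiser 2 bids 2, Advertiser 4 bids 2 and Advertiser 5 bids 8.
Truthful bid 7: loses, pays 0, utility 0.
Bid 8 instead: wins, pays 4, utility 7 - 4 = 3.
Since 3 > 0, bidding 8 is strictly better here, so truthful bidding is not dominant.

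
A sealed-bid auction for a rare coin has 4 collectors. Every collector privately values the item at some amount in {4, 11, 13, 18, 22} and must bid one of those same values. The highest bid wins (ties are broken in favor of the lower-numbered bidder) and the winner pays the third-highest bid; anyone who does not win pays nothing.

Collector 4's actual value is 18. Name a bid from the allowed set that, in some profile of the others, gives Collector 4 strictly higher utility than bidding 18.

Suppose Collector 1 bids 4, Collector 2 bids 4 and Collector 3 bids 18.
Bid 18: loses, pays 0, utility 0.
Bid 22: wins, pays 4, utility 18 - 4 = 14.
So bidding 22 beats truth here (14 > 0).

22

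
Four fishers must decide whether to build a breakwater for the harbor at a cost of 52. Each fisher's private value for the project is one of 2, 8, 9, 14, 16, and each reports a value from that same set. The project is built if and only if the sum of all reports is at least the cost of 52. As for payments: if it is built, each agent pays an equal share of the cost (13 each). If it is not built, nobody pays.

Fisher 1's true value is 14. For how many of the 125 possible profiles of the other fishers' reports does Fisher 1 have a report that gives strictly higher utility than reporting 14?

Others report (8, 14, 14): truth gives 0; report 16 gives 1 > 0. Violating.
Others report (9, 14, 14): truth gives 0; report 16 gives 1 > 0. Violating.
Others report (14, 8, 14): truth gives 0; report 16 gives 1 > 0. Violating.
Others report (14, 9, 14): truth gives 0; report 16 gives 1 > 0. Violating.
Others report (2, 2, 2): truth gives 0; no alternative beats it.
Others report (2, 2, 8): truth gives 0; no alternative beats it.
(Checking all 125 profiles: 6 have a profitable deviation, 119 do not.)

6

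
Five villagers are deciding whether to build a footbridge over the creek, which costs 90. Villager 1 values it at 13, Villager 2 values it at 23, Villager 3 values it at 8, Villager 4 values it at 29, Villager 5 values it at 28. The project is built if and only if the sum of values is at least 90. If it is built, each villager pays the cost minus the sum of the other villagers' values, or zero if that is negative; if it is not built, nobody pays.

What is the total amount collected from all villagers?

Total value 101 ≥ cost 90, so it is built.
Villager 1: others sum to 88; max(0, 90 - 88) = 2.
Villager 2: others sum to 78; max(0, 90 - 78) = 12.
Villager 3: others sum to 93; max(0, 90 - 93) = 0.
Villager 4: others sum to 72; max(0, 90 - 72) = 18.
Villager 5: others sum to 73; max(0, 90 - 73) = 17.
Total collected = 2 + 12 + 0 + 18 + 17 = 49.

49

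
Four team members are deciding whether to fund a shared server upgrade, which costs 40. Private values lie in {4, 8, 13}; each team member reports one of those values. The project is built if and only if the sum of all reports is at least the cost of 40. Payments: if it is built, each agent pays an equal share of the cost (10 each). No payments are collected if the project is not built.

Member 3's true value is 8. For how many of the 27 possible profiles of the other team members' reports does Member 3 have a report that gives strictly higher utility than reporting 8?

3

Others report (8, 13, 13): truth gives -2; report 4 gives 0 > -2. Violating.
Others report (13, 8, 13): truth gives -2; report 4 gives 0 > -2. Violating.
Others report (13, 13, 8): truth gives -2; report 4 gives 0 > -2. Violating.
Others report (4, 4, 4): truth gives 0; no alternative beats it.
Others report (4, 4, 8): truth gives 0; no alternative beats it.
(Checking all 27 profiles: 3 have a profitable deviation, 24 do not.)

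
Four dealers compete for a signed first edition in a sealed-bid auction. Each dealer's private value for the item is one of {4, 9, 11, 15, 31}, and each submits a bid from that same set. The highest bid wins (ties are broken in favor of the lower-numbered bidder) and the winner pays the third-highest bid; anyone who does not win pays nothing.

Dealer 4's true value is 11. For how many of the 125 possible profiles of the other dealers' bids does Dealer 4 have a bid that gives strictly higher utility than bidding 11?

Others bid (4, 4, 11): truth gives 0; bid 15 gives 7 > 0. Violating.
Others bid (4, 4, 15): truth gives 0; bid 31 gives 7 > 0. Violating.
Others bid (4, 9, 11): truth gives 0; bid 15 gives 2 > 0. Violating.
Others bid (4, 9, 15): truth gives 0; bid 31 gives 2 > 0. Violating.
Others bid (4, 4, 4): truth gives 7; no alternative beats it.
Others bid (4, 4, 9): truth gives 7; no alternative beats it.
(Checking all 125 profiles: 24 have a profitable deviation, 101 do not.)

24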